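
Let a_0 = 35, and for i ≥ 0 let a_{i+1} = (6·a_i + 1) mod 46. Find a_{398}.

25

We have a_0 = 35,  a_1 = 27,  a_2 = 25,  a_3 = 13,  a_4 = 33,  a_5 = 15,  a_6 = 45,  a_7 = 41,  a_8 = 17,  a_9 = 11,  a_{10} = 21,  a_{11} = 35.
Since a_{11} = a_0 = 35, the sequence is periodic with period 11.
(398 - 0) mod 11 = 2, so a_{398} = a_2 = 25.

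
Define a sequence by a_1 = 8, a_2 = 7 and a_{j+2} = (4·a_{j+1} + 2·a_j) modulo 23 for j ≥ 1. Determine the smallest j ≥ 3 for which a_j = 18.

a_1 = 8,  a_2 = 7,  a_3 = 21,  a_4 = 6,  a_5 = 20,  a_6 = 0,  a_7 = 17,  a_8 = 22,  a_9 = 7,  a_{10} = 3,  a_{11} = 3,  a_{12} = 18,  a_{13} = 9,  a_{14} = 3,  a_{15} = 7,  a_{16} = 11,  a_{17} = 12,  a_{18} = 1,  a_{19} = 5,  a_{20} = 22,  a_{21} = 6,  a_{22} = 22,  a_{23} = 8,  a_{24} = 7.
Since (a_{23}, a_{24}) = (a_1, a_2) = (8, 7) (two consecutive terms determine the rest), the sequence is periodic with period 22.
The value 18 first appears (with j ≥ 3) at a_{12}.

12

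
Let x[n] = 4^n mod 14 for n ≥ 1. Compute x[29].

2

Listing terms: x[1] = 4,  x[2] = 2,  x[3] = 8,  x[4] = 4.
Since x[4] = x[1] = 4, the sequence is periodic with period 3.
So x[29] = x[1 + ((29-1) mod 3)] = x[2] = 2.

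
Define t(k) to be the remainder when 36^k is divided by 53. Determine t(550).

Listing terms: t(0) = 1; t(1) = 36; t(2) = 24; t(3) = 16; t(4) = 46; t(5) = 13; t(6) = 44; t(7) = 47; t(8) = 49; t(9) = 15; t(10) = 10; t(11) = 42; t(12) = 28; t(13) = 1.
Since t(13) = t(0) = 1, the sequence is periodic with period 13.
So t(550) = t(0 + ((550-0) mod 13)) = t(4) = 46.

46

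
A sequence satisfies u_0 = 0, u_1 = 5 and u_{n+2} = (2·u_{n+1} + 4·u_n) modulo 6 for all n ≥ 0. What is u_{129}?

2

We have u_0 = 0, u_1 = 5, u_2 = 4, u_3 = 4, u_4 = 0, u_5 = 4, u_6 = 2, u_7 = 2, u_8 = 0, u_9 = 2, u_{10} = 4, u_{11} = 4.
Since (u_{10}, u_{11}) = (u_2, u_3) = (4, 4) (two consecutive terms determine the rest), the sequence is eventually periodic: after a pre-period of length 2 it cycles with period 8.
For n ≥ 2, u_n depends only on (n - 2) mod 8. (129 - 2) mod 8 = 7, so u_{129} = u_9 = 2.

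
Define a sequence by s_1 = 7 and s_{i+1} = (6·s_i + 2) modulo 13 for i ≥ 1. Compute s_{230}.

5

We have s_1 = 7,  s_2 = 5,  s_3 = 6,  s_4 = 12,  s_5 = 9,  s_6 = 4,  s_7 = 0,  s_8 = 2,  s_9 = 1,  s_{10} = 8,  s_{11} = 11,  s_{12} = 3,  s_{13} = 7.
Since s_{13} = s_1 = 7, the sequence is periodic with period 12.
(230 - 1) mod 12 = 1, so s_{230} = s_2 = 5.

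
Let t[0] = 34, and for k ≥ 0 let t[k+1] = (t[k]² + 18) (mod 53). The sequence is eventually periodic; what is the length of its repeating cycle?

We have t[0] = 34, t[1] = 8, t[2] = 29, t[3] = 11, t[4] = 33, t[5] = 47, t[6] = 1, t[7] = 19, t[8] = 8.
Since t[8] = t[1] = 8, the sequence is eventually periodic: after a pre-period of length 1 it cycles with period 7.

7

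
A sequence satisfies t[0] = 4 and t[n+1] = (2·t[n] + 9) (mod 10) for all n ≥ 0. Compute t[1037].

Listing terms: t[0] = 4; t[1] = 7; t[2] = 3; t[3] = 5; t[4] = 9; t[5] = 7.
Since t[5] = t[1] = 7, the sequence is eventually periodic: after a pre-period of length 1 it cycles with period 4.
For n ≥ 1, t[n] depends only on (n - 1) mod 4. (1037 - 1) mod 4 = 0, so t[1037] = t[1] = 7.

7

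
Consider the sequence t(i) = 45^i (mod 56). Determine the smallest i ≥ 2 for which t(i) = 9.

t(1) = 45,  t(2) = 9,  t(3) = 13,  t(4) = 25,  t(5) = 5,  t(6) = 1,  t(7) = 45.
The sequence repeats with period 6.
The value 9 first appears (with i ≥ 2) at t(2).

2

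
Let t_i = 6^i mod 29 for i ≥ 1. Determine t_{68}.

25

Listing terms: t_1 = 6; t_2 = 7; t_3 = 13; t_4 = 20; t_5 = 4; t_6 = 24; t_7 = 28; t_8 = 23; t_9 = 22; t_{10} = 16; t_{11} = 9; t_{12} = 25; t_{13} = 5; t_{14} = 1; t_{15} = 6.
The sequence repeats with period 14.
So t_{68} = t_{1 + ((68-1) mod 14)} = t_{12} = 25.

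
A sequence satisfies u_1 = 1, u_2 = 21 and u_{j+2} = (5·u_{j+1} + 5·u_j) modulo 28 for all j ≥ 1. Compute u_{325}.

13

u_1 = 1, u_2 = 21, u_3 = 26, u_4 = 11, u_5 = 17, u_6 = 0, u_7 = 1, u_8 = 5, u_9 = 2, u_{10} = 7, u_{11} = 17, u_{12} = 8, u_{13} = 13, u_{14} = 21, u_{15} = 2, u_{16} = 3, u_{17} = 25, u_{18} = 0, u_{19} = 13, u_{20} = 9, u_{21} = 26, u_{22} = 7, u_{23} = 25, u_{24} = 20, u_{25} = 1, u_{26} = 21.
The sequence repeats with period 24.
So u_{325} = u_{1 + ((325-1) mod 24)} = u_{13} = 13.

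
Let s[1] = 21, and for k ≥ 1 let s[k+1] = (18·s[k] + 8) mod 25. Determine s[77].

Computing terms: s[1] = 21, s[2] = 11, s[3] = 6, s[4] = 16, s[5] = 21.
Since s[5] = s[1] = 21, the sequence is periodic with period 4.
So s[77] = s[1 + ((77-1) mod 4)] = s[1] = 21.

21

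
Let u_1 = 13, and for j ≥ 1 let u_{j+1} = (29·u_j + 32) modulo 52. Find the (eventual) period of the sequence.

3

Computing terms: u_1 = 13; u_2 = 45; u_3 = 37; u_4 = 13.
Since u_4 = u_1 = 13, the sequence is periodic with period 3.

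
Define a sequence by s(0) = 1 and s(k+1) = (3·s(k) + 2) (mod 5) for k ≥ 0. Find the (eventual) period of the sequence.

Computing terms: s(0) = 1,  s(1) = 0,  s(2) = 2,  s(3) = 3,  s(4) = 1.
Since s(4) = s(0) = 1, the sequence is periodic with period 4.

4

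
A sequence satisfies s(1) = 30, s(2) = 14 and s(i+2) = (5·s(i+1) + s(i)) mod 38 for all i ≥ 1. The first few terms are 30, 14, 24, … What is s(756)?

22

Computing terms: s(1) = 30,  s(2) = 14,  s(3) = 24,  s(4) = 20,  s(5) = 10,  s(6) = 32,  s(7) = 18,  s(8) = 8,  s(9) = 20,  s(10) = 32,  s(11) = 28,  s(12) = 20,  s(13) = 14,  s(14) = 14,  s(15) = 8,  s(16) = 16,  s(17) = 12,  s(18) = 0,  s(19) = 12,  s(20) = 22,  s(21) = 8,  s(22) = 24,  s(23) = 14,  s(24) = 18,  s(25) = 28,  s(26) = 6,  s(27) = 20,  s(28) = 30,  s(29) = 18,  s(30) = 6,  s(31) = 10,  s(32) = 18,  s(33) = 24,  s(34) = 24,  s(35) = 30,  s(36) = 22,  s(37) = 26,  s(38) = 0,  s(39) = 26,  s(40) = 16,  s(41) = 30,  s(42) = 14.
Since (s(41), s(42)) = (s(1), s(2)) = (30, 14) (two consecutive terms determine the rest), the sequence is periodic with period 40.
(756 - 1) mod 40 = 35, so s(756) = s(36) = 22.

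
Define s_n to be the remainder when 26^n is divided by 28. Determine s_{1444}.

s_1 = 26; s_2 = 4; s_3 = 20; s_4 = 16; s_5 = 24; s_6 = 8; s_7 = 12; s_8 = 4.
Since s_8 = s_2 = 4, the sequence is eventually periodic: after a pre-period of length 1 it cycles with period 6.
For n ≥ 2, s_n depends only on (n - 2) mod 6. (1444 - 2) mod 6 = 2, so s_{1444} = s_4 = 16.

16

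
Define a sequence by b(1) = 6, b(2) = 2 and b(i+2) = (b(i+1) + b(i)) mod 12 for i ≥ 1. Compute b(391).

10

b(1) = 6, b(2) = 2, b(3) = 8, b(4) = 10, b(5) = 6, b(6) = 4, b(7) = 10, b(8) = 2, b(9) = 0, b(10) = 2, b(11) = 2, b(12) = 4, b(13) = 6, b(14) = 10, b(15) = 4, b(16) = 2, b(17) = 6, b(18) = 8, b(19) = 2, b(20) = 10, b(21) = 0, b(22) = 10, b(23) = 10, b(24) = 8, b(25) = 6, b(26) = 2.
Since (b(25), b(26)) = (b(1), b(2)) = (6, 2) (two consecutive terms determine the rest), the sequence is periodic with period 24.
So b(391) = b(1 + ((391-1) mod 24)) = b(7) = 10.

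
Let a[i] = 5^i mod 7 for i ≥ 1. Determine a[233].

3

Computing terms: a[1] = 5, a[2] = 4, a[3] = 6, a[4] = 2, a[5] = 3, a[6] = 1, a[7] = 5.
The sequence repeats with period 6.
So a[233] = a[1 + ((233-1) mod 6)] = a[5] = 3.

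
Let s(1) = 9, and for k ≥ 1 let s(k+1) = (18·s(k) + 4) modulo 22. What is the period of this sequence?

Computing terms: s(1) = 9; s(2) = 12; s(3) = 0; s(4) = 4; s(5) = 10; s(6) = 8; s(7) = 16; s(8) = 6; s(9) = 2; s(10) = 18; s(11) = 20; s(12) = 12.
Since s(12) = s(2) = 12, the sequence is eventually periodic: after a pre-period of length 1 it cycles with period 10.

10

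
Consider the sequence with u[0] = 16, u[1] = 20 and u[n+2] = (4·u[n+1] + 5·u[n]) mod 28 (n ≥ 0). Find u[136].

Listing terms: u[0] = 16,  u[1] = 20,  u[2] = 20,  u[3] = 12,  u[4] = 8,  u[5] = 8,  u[6] = 16,  u[7] = 20.
Since (u[6], u[7]) = (u[0], u[1]) = (16, 20) (two consecutive terms determine the rest), the sequence is periodic with period 6.
So u[136] = u[0 + ((136-0) mod 6)] = u[4] = 8.

8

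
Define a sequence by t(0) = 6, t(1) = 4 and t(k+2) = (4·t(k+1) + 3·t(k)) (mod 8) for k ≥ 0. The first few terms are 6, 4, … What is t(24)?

We have t(0) = 6; t(1) = 4; t(2) = 2; t(3) = 4; t(4) = 6; t(5) = 4.
Since (t(4), t(5)) = (t(0), t(1)) = (6, 4) (two consecutive terms determine the rest), the sequence is periodic with period 4.
(24 - 0) mod 4 = 0, so t(24) = t(0) = 6.

6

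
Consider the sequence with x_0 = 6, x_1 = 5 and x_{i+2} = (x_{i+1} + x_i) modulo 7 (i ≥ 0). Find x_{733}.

x_0 = 6; x_1 = 5; x_2 = 4; x_3 = 2; x_4 = 6; x_5 = 1; x_6 = 0; x_7 = 1; x_8 = 1; x_9 = 2; x_{10} = 3; x_{11} = 5; x_{12} = 1; x_{13} = 6; x_{14} = 0; x_{15} = 6; x_{16} = 6; x_{17} = 5.
The sequence repeats with period 16.
(733 - 0) mod 16 = 13, so x_{733} = x_{13} = 6.

6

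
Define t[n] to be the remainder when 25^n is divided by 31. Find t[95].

Listing terms: t[0] = 1, t[1] = 25, t[2] = 5, t[3] = 1.
The sequence repeats with period 3.
(95 - 0) mod 3 = 2, so t[95] = t[2] = 5.

5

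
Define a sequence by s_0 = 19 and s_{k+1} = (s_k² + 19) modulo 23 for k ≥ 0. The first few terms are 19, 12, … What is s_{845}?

Computing terms: s_0 = 19,  s_1 = 12,  s_2 = 2,  s_3 = 0,  s_4 = 19.
The sequence repeats with period 4.
So s_{845} = s_{0 + ((845-0) mod 4)} = s_1 = 12.

12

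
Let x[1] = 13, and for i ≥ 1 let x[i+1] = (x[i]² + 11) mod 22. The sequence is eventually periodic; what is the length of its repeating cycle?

4

Listing terms: x[1] = 13, x[2] = 4, x[3] = 5, x[4] = 14, x[5] = 9, x[6] = 4.
Since x[6] = x[2] = 4, the sequence is eventually periodic: after a pre-period of length 1 it cycles with period 4.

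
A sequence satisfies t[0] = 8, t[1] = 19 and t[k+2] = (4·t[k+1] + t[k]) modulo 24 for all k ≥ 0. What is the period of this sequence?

8

Listing terms: t[0] = 8, t[1] = 19, t[2] = 12, t[3] = 19, t[4] = 16, t[5] = 11, t[6] = 12, t[7] = 11, t[8] = 8, t[9] = 19.
Since (t[8], t[9]) = (t[0], t[1]) = (8, 19) (two consecutive terms determine the rest), the sequence is periodic with period 8.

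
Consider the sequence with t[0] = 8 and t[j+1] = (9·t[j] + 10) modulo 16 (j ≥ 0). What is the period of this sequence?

Listing terms: t[0] = 8; t[1] = 2; t[2] = 12; t[3] = 6; t[4] = 0; t[5] = 10; t[6] = 4; t[7] = 14; t[8] = 8.
Since t[8] = t[0] = 8, the sequence is periodic with period 8.

8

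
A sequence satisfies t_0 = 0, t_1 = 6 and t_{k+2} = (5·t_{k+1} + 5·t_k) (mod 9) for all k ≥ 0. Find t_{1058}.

3

t_0 = 0, t_1 = 6, t_2 = 3, t_3 = 0, t_4 = 6.
Since (t_3, t_4) = (t_0, t_1) = (0, 6) (two consecutive terms determine the rest), the sequence is periodic with period 3.
(1058 - 0) mod 3 = 2, so t_{1058} = t_2 = 3.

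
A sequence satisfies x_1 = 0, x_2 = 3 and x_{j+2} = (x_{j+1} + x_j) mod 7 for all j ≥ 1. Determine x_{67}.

3

Listing terms: x_1 = 0, x_2 = 3, x_3 = 3, x_4 = 6, x_5 = 2, x_6 = 1, x_7 = 3, x_8 = 4, x_9 = 0, x_{10} = 4, x_{11} = 4, x_{12} = 1, x_{13} = 5, x_{14} = 6, x_{15} = 4, x_{16} = 3, x_{17} = 0, x_{18} = 3.
Since (x_{17}, x_{18}) = (x_1, x_2) = (0, 3) (two consecutive terms determine the rest), the sequence is periodic with period 16.
(67 - 1) mod 16 = 2, so x_{67} = x_3 = 3.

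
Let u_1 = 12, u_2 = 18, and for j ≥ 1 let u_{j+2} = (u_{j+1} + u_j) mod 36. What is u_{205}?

u_1 = 12; u_2 = 18; u_3 = 30; u_4 = 12; u_5 = 6; u_6 = 18; u_7 = 24; u_8 = 6; u_9 = 30; u_{10} = 0; u_{11} = 30; u_{12} = 30; u_{13} = 24; u_{14} = 18; u_{15} = 6; u_{16} = 24; u_{17} = 30; u_{18} = 18; u_{19} = 12; u_{20} = 30; u_{21} = 6; u_{22} = 0; u_{23} = 6; u_{24} = 6; u_{25} = 12; u_{26} = 18.
The sequence repeats with period 24.
So u_{205} = u_{1 + ((205-1) mod 24)} = u_{13} = 24.

24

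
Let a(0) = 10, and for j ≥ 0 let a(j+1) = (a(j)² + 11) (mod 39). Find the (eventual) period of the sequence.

6

Listing terms: a(0) = 10,  a(1) = 33,  a(2) = 8,  a(3) = 36,  a(4) = 20,  a(5) = 21,  a(6) = 23,  a(7) = 33.
Since a(7) = a(1) = 33, the sequence is eventually periodic: after a pre-period of length 1 it cycles with period 6.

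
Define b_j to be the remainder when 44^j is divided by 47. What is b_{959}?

15

Listing terms: b_0 = 1; b_1 = 44; b_2 = 9; b_3 = 20; b_4 = 34; b_5 = 39; b_6 = 24; b_7 = 22; b_8 = 28; b_9 = 10; b_{10} = 17; b_{11} = 43; b_{12} = 12; b_{13} = 11; b_{14} = 14; b_{15} = 5; b_{16} = 32; b_{17} = 45; b_{18} = 6; b_{19} = 29; b_{20} = 7; b_{21} = 26; b_{22} = 16; b_{23} = 46; b_{24} = 3; b_{25} = 38; b_{26} = 27; b_{27} = 13; b_{28} = 8; b_{29} = 23; b_{30} = 25; b_{31} = 19; b_{32} = 37; b_{33} = 30; b_{34} = 4; b_{35} = 35; b_{36} = 36; b_{37} = 33; b_{38} = 42; b_{39} = 15; b_{40} = 2; b_{41} = 41; b_{42} = 18; b_{43} = 40; b_{44} = 21; b_{45} = 31; b_{46} = 1.
The sequence repeats with period 46.
So b_{959} = b_{0 + ((959-0) mod 46)} = b_{39} = 15.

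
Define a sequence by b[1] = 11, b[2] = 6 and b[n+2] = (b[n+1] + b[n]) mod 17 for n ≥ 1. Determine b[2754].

5

b[1] = 11, b[2] = 6, b[3] = 0, b[4] = 6, b[5] = 6, b[6] = 12, b[7] = 1, b[8] = 13, b[9] = 14, b[10] = 10, b[11] = 7, b[12] = 0, b[13] = 7, b[14] = 7, b[15] = 14, b[16] = 4, b[17] = 1, b[18] = 5, b[19] = 6, b[20] = 11, b[21] = 0, b[22] = 11, b[23] = 11, b[24] = 5, b[25] = 16, b[26] = 4, b[27] = 3, b[28] = 7, b[29] = 10, b[30] = 0, b[31] = 10, b[32] = 10, b[33] = 3, b[34] = 13, b[35] = 16, b[36] = 12, b[37] = 11, b[38] = 6.
The sequence repeats with period 36.
(2754 - 1) mod 36 = 17, so b[2754] = b[18] = 5.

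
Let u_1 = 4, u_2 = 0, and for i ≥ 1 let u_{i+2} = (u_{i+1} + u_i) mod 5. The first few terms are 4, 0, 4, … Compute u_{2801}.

4

u_1 = 4; u_2 = 0; u_3 = 4; u_4 = 4; u_5 = 3; u_6 = 2; u_7 = 0; u_8 = 2; u_9 = 2; u_{10} = 4; u_{11} = 1; u_{12} = 0; u_{13} = 1; u_{14} = 1; u_{15} = 2; u_{16} = 3; u_{17} = 0; u_{18} = 3; u_{19} = 3; u_{20} = 1; u_{21} = 4; u_{22} = 0.
The sequence repeats with period 20.
So u_{2801} = u_{1 + ((2801-1) mod 20)} = u_1 = 4.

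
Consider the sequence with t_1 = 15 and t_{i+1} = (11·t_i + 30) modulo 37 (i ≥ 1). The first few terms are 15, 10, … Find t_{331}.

Computing terms: t_1 = 15, t_2 = 10, t_3 = 29, t_4 = 16, t_5 = 21, t_6 = 2, t_7 = 15.
Since t_7 = t_1 = 15, the sequence is periodic with period 6.
So t_{331} = t_{1 + ((331-1) mod 6)} = t_1 = 15.

15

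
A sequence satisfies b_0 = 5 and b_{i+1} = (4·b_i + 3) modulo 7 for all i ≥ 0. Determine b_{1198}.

Computing terms: b_0 = 5, b_1 = 2, b_2 = 4, b_3 = 5.
The sequence repeats with period 3.
(1198 - 0) mod 3 = 1, so b_{1198} = b_1 = 2.

2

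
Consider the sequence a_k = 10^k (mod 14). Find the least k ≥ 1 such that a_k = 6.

3

a_0 = 1,  a_1 = 10,  a_2 = 2,  a_3 = 6,  a_4 = 4,  a_5 = 12,  a_6 = 8,  a_7 = 10.
Since a_7 = a_1 = 10, the sequence is eventually periodic: after a pre-period of length 1 it cycles with period 6.
The value 6 first appears (with k ≥ 1) at a_3.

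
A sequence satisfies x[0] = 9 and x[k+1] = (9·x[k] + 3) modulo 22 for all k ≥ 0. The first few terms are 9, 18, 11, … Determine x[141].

Computing terms: x[0] = 9,  x[1] = 18,  x[2] = 11,  x[3] = 14,  x[4] = 19,  x[5] = 20,  x[6] = 7,  x[7] = 0,  x[8] = 3,  x[9] = 8,  x[10] = 9.
The sequence repeats with period 10.
So x[141] = x[0 + ((141-0) mod 10)] = x[1] = 18.

18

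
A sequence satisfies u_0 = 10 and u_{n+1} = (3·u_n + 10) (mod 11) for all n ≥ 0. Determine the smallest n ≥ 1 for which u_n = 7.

1

u_0 = 10; u_1 = 7; u_2 = 9; u_3 = 4; u_4 = 0; u_5 = 10.
The sequence repeats with period 5.
The value 7 first appears (with n ≥ 1) at u_1.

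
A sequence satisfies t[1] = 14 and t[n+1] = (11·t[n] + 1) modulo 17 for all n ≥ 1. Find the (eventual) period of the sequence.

Computing terms: t[1] = 14; t[2] = 2; t[3] = 6; t[4] = 16; t[5] = 7; t[6] = 10; t[7] = 9; t[8] = 15; t[9] = 13; t[10] = 8; t[11] = 4; t[12] = 11; t[13] = 3; t[14] = 0; t[15] = 1; t[16] = 12; t[17] = 14.
The sequence repeats with period 16.

16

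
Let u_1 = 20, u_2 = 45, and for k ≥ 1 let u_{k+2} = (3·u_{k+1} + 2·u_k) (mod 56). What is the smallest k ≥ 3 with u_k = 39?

24

Listing terms: u_1 = 20; u_2 = 45; u_3 = 7; u_4 = 55; u_5 = 11; u_6 = 31; u_7 = 3; u_8 = 15; u_9 = 51; u_{10} = 15; u_{11} = 35; u_{12} = 23; u_{13} = 27; u_{14} = 15; u_{15} = 43; u_{16} = 47; u_{17} = 3; u_{18} = 47; u_{19} = 35; u_{20} = 31; u_{21} = 51; u_{22} = 47; u_{23} = 19; u_{24} = 39; u_{25} = 43; u_{26} = 39; u_{27} = 35; u_{28} = 15; u_{29} = 3; u_{30} = 39; u_{31} = 11; u_{32} = 55; u_{33} = 19; u_{34} = 55; u_{35} = 35; u_{36} = 47; u_{37} = 43; u_{38} = 55; u_{39} = 27; u_{40} = 23; u_{41} = 11; u_{42} = 23; u_{43} = 35; u_{44} = 39; u_{45} = 19; u_{46} = 23; u_{47} = 51; u_{48} = 31; u_{49} = 27; u_{50} = 31; u_{51} = 35; u_{52} = 55; u_{53} = 11.
Since (u_{52}, u_{53}) = (u_4, u_5) = (55, 11) (two consecutive terms determine the rest), the sequence is eventually periodic: after a pre-period of length 3 it cycles with period 48.
The value 39 first appears (with k ≥ 3) at u_{24}.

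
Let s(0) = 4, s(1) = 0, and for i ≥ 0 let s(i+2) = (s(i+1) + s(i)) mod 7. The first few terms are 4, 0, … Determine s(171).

Computing terms: s(0) = 4; s(1) = 0; s(2) = 4; s(3) = 4; s(4) = 1; s(5) = 5; s(6) = 6; s(7) = 4; s(8) = 3; s(9) = 0; s(10) = 3; s(11) = 3; s(12) = 6; s(13) = 2; s(14) = 1; s(15) = 3; s(16) = 4; s(17) = 0.
Since (s(16), s(17)) = (s(0), s(1)) = (4, 0) (two consecutive terms determine the rest), the sequence is periodic with period 16.
So s(171) = s(0 + ((171-0) mod 16)) = s(11) = 3.

3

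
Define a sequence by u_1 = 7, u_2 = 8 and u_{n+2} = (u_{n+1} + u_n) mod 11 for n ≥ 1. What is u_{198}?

Listing terms: u_1 = 7; u_2 = 8; u_3 = 4; u_4 = 1; u_5 = 5; u_6 = 6; u_7 = 0; u_8 = 6; u_9 = 6; u_{10} = 1; u_{11} = 7; u_{12} = 8.
Since (u_{11}, u_{12}) = (u_1, u_2) = (7, 8) (two consecutive terms determine the rest), the sequence is periodic with period 10.
So u_{198} = u_{1 + ((198-1) mod 10)} = u_8 = 6.

6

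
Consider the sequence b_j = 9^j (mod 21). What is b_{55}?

9

Computing terms: b_1 = 9; b_2 = 18; b_3 = 15; b_4 = 9.
Since b_4 = b_1 = 9, the sequence is periodic with period 3.
So b_{55} = b_{1 + ((55-1) mod 3)} = b_1 = 9.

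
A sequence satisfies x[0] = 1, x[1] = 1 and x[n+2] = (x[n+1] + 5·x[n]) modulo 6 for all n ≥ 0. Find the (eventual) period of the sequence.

6

We have x[0] = 1, x[1] = 1, x[2] = 0, x[3] = 5, x[4] = 5, x[5] = 0, x[6] = 1, x[7] = 1.
The sequence repeats with period 6.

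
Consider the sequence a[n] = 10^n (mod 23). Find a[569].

21

We have a[0] = 1,  a[1] = 10,  a[2] = 8,  a[3] = 11,  a[4] = 18,  a[5] = 19,  a[6] = 6,  a[7] = 14,  a[8] = 2,  a[9] = 20,  a[10] = 16,  a[11] = 22,  a[12] = 13,  a[13] = 15,  a[14] = 12,  a[15] = 5,  a[16] = 4,  a[17] = 17,  a[18] = 9,  a[19] = 21,  a[20] = 3,  a[21] = 7,  a[22] = 1.
Since a[22] = a[0] = 1, the sequence is periodic with period 22.
(569 - 0) mod 22 = 19, so a[569] = a[19] = 21.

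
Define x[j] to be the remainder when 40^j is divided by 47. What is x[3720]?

6

Listing terms: x[0] = 1, x[1] = 40, x[2] = 2, x[3] = 33, x[4] = 4, x[5] = 19, x[6] = 8, x[7] = 38, x[8] = 16, x[9] = 29, x[10] = 32, x[11] = 11, x[12] = 17, x[13] = 22, x[14] = 34, x[15] = 44, x[16] = 21, x[17] = 41, x[18] = 42, x[19] = 35, x[20] = 37, x[21] = 23, x[22] = 27, x[23] = 46, x[24] = 7, x[25] = 45, x[26] = 14, x[27] = 43, x[28] = 28, x[29] = 39, x[30] = 9, x[31] = 31, x[32] = 18, x[33] = 15, x[34] = 36, x[35] = 30, x[36] = 25, x[37] = 13, x[38] = 3, x[39] = 26, x[40] = 6, x[41] = 5, x[42] = 12, x[43] = 10, x[44] = 24, x[45] = 20, x[46] = 1.
The sequence repeats with period 46.
(3720 - 0) mod 46 = 40, so x[3720] = x[40] = 6.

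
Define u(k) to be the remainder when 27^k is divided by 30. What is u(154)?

9

Computing terms: u(1) = 27; u(2) = 9; u(3) = 3; u(4) = 21; u(5) = 27.
The sequence repeats with period 4.
So u(154) = u(1 + ((154-1) mod 4)) = u(2) = 9.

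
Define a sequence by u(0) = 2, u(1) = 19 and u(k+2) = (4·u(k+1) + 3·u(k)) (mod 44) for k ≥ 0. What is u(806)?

10

We have u(0) = 2; u(1) = 19; u(2) = 38; u(3) = 33; u(4) = 26; u(5) = 27; u(6) = 10; u(7) = 33; u(8) = 30; u(9) = 43; u(10) = 42; u(11) = 33; u(12) = 38; u(13) = 31; u(14) = 18; u(15) = 33; u(16) = 10; u(17) = 7; u(18) = 14; u(19) = 33; u(20) = 42; u(21) = 3; u(22) = 6; u(23) = 33; u(24) = 18; u(25) = 39; u(26) = 34; u(27) = 33; u(28) = 14; u(29) = 23; u(30) = 2; u(31) = 33; u(32) = 6; u(33) = 35; u(34) = 26; u(35) = 33; u(36) = 34; u(37) = 15; u(38) = 30; u(39) = 33; u(40) = 2; u(41) = 19.
Since (u(40), u(41)) = (u(0), u(1)) = (2, 19) (two consecutive terms determine the rest), the sequence is periodic with period 40.
So u(806) = u(0 + ((806-0) mod 40)) = u(6) = 10.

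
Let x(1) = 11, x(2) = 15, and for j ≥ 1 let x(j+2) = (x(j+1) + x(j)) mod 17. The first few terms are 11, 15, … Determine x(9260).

11

Computing terms: x(1) = 11; x(2) = 15; x(3) = 9; x(4) = 7; x(5) = 16; x(6) = 6; x(7) = 5; x(8) = 11; x(9) = 16; x(10) = 10; x(11) = 9; x(12) = 2; x(13) = 11; x(14) = 13; x(15) = 7; x(16) = 3; x(17) = 10; x(18) = 13; x(19) = 6; x(20) = 2; x(21) = 8; x(22) = 10; x(23) = 1; x(24) = 11; x(25) = 12; x(26) = 6; x(27) = 1; x(28) = 7; x(29) = 8; x(30) = 15; x(31) = 6; x(32) = 4; x(33) = 10; x(34) = 14; x(35) = 7; x(36) = 4; x(37) = 11; x(38) = 15.
Since (x(37), x(38)) = (x(1), x(2)) = (11, 15) (two consecutive terms determine the rest), the sequence is periodic with period 36.
(9260 - 1) mod 36 = 7, so x(9260) = x(8) = 11.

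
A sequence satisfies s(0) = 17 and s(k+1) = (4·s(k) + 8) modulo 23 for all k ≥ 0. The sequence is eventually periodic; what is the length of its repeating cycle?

11

We have s(0) = 17, s(1) = 7, s(2) = 13, s(3) = 14, s(4) = 18, s(5) = 11, s(6) = 6, s(7) = 9, s(8) = 21, s(9) = 0, s(10) = 8, s(11) = 17.
The sequence repeats with period 11.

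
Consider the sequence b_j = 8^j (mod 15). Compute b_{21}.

Listing terms: b_0 = 1,  b_1 = 8,  b_2 = 4,  b_3 = 2,  b_4 = 1.
Since b_4 = b_0 = 1, the sequence is periodic with period 4.
(21 - 0) mod 4 = 1, so b_{21} = b_1 = 8.

8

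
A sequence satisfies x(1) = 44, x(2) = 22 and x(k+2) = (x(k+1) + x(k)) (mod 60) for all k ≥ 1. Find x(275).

We have x(1) = 44,  x(2) = 22,  x(3) = 6,  x(4) = 28,  x(5) = 34,  x(6) = 2,  x(7) = 36,  x(8) = 38,  x(9) = 14,  x(10) = 52,  x(11) = 6,  x(12) = 58,  x(13) = 4,  x(14) = 2,  x(15) = 6,  x(16) = 8,  x(17) = 14,  x(18) = 22,  x(19) = 36,  x(20) = 58,  x(21) = 34,  x(22) = 32,  x(23) = 6,  x(24) = 38,  x(25) = 44,  x(26) = 22.
Since (x(25), x(26)) = (x(1), x(2)) = (44, 22) (two consecutive terms determine the rest), the sequence is periodic with period 24.
(275 - 1) mod 24 = 10, so x(275) = x(11) = 6.

6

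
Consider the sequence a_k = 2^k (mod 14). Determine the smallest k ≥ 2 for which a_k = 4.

a_1 = 2,  a_2 = 4,  a_3 = 8,  a_4 = 2.
The sequence repeats with period 3.
The value 4 first appears (with k ≥ 2) at a_2.

2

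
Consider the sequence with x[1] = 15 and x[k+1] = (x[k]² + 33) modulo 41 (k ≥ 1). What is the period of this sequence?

8

Computing terms: x[1] = 15, x[2] = 12, x[3] = 13, x[4] = 38, x[5] = 1, x[6] = 34, x[7] = 0, x[8] = 33, x[9] = 15.
Since x[9] = x[1] = 15, the sequence is periodic with period 8.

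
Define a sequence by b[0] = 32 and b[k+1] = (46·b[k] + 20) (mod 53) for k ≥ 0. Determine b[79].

Computing terms: b[0] = 32, b[1] = 8, b[2] = 17, b[3] = 7, b[4] = 24, b[5] = 11, b[6] = 49, b[7] = 48, b[8] = 2, b[9] = 6, b[10] = 31, b[11] = 15, b[12] = 21, b[13] = 32.
The sequence repeats with period 13.
(79 - 0) mod 13 = 1, so b[79] = b[1] = 8.

8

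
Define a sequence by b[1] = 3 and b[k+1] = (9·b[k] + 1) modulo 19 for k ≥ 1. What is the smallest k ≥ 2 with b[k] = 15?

9

b[1] = 3; b[2] = 9; b[3] = 6; b[4] = 17; b[5] = 2; b[6] = 0; b[7] = 1; b[8] = 10; b[9] = 15; b[10] = 3.
Since b[10] = b[1] = 3, the sequence is periodic with period 9.
The value 15 first appears (with k ≥ 2) at b[9].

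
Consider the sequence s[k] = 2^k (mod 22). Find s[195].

10

s[0] = 1, s[1] = 2, s[2] = 4, s[3] = 8, s[4] = 16, s[5] = 10, s[6] = 20, s[7] = 18, s[8] = 14, s[9] = 6, s[10] = 12, s[11] = 2.
Since s[11] = s[1] = 2, the sequence is eventually periodic: after a pre-period of length 1 it cycles with period 10.
For k ≥ 1, s[k] depends only on (k - 1) mod 10. (195 - 1) mod 10 = 4, so s[195] = s[5] = 10.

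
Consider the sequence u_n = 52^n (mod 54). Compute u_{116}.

u_1 = 52, u_2 = 4, u_3 = 46, u_4 = 16, u_5 = 22, u_6 = 10, u_7 = 34, u_8 = 40, u_9 = 28, u_{10} = 52.
The sequence repeats with period 9.
So u_{116} = u_{1 + ((116-1) mod 9)} = u_8 = 40.

40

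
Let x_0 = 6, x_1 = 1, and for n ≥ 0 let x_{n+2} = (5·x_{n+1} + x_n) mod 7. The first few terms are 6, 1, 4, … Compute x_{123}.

We have x_0 = 6, x_1 = 1, x_2 = 4, x_3 = 0, x_4 = 4, x_5 = 6, x_6 = 6, x_7 = 1.
Since (x_6, x_7) = (x_0, x_1) = (6, 1) (two consecutive terms determine the rest), the sequence is periodic with period 6.
(123 - 0) mod 6 = 3, so x_{123} = x_3 = 0.

0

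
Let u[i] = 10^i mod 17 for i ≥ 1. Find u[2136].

We have u[1] = 10, u[2] = 15, u[3] = 14, u[4] = 4, u[5] = 6, u[6] = 9, u[7] = 5, u[8] = 16, u[9] = 7, u[10] = 2, u[11] = 3, u[12] = 13, u[13] = 11, u[14] = 8, u[15] = 12, u[16] = 1, u[17] = 10.
The sequence repeats with period 16.
(2136 - 1) mod 16 = 7, so u[2136] = u[8] = 16.

16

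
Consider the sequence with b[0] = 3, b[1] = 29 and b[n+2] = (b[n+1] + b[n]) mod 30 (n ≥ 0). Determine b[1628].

We have b[0] = 3; b[1] = 29; b[2] = 2; b[3] = 1; b[4] = 3; b[5] = 4; b[6] = 7; b[7] = 11; b[8] = 18; b[9] = 29; b[10] = 17; b[11] = 16; b[12] = 3; b[13] = 19; b[14] = 22; b[15] = 11; b[16] = 3; b[17] = 14; b[18] = 17; b[19] = 1; b[20] = 18; b[21] = 19; b[22] = 7; b[23] = 26; b[24] = 3; b[25] = 29.
The sequence repeats with period 24.
(1628 - 0) mod 24 = 20, so b[1628] = b[20] = 18.

18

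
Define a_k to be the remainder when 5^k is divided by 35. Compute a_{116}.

We have a_0 = 1; a_1 = 5; a_2 = 25; a_3 = 20; a_4 = 30; a_5 = 10; a_6 = 15; a_7 = 5.
Since a_7 = a_1 = 5, the sequence is eventually periodic: after a pre-period of length 1 it cycles with period 6.
For k ≥ 1, a_k depends only on (k - 1) mod 6. (116 - 1) mod 6 = 1, so a_{116} = a_2 = 25.

25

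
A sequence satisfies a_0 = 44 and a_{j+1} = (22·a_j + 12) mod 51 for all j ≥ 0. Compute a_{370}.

50

Computing terms: a_0 = 44, a_1 = 11, a_2 = 50, a_3 = 41, a_4 = 47, a_5 = 26, a_6 = 23, a_7 = 8, a_8 = 35, a_9 = 17, a_{10} = 29, a_{11} = 38, a_{12} = 32, a_{13} = 2, a_{14} = 5, a_{15} = 20, a_{16} = 44.
The sequence repeats with period 16.
(370 - 0) mod 16 = 2, so a_{370} = a_2 = 50.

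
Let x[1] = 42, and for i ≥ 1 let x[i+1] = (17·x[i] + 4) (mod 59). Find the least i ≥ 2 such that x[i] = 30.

We have x[1] = 42; x[2] = 10; x[3] = 56; x[4] = 12; x[5] = 31; x[6] = 0; x[7] = 4; x[8] = 13; x[9] = 48; x[10] = 53; x[11] = 20; x[12] = 49; x[13] = 11; x[14] = 14; x[15] = 6; x[16] = 47; x[17] = 36; x[18] = 26; x[19] = 33; x[20] = 34; x[21] = 51; x[22] = 45; x[23] = 2; x[24] = 38; x[25] = 1; x[26] = 21; x[27] = 7; x[28] = 5; x[29] = 30; x[30] = 42.
The sequence repeats with period 29.
The value 30 first appears (with i ≥ 2) at x[29].

29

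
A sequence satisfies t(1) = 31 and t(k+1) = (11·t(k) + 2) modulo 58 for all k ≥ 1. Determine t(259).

37

Computing terms: t(1) = 31, t(2) = 53, t(3) = 5, t(4) = 57, t(5) = 49, t(6) = 19, t(7) = 37, t(8) = 3, t(9) = 35, t(10) = 39, t(11) = 25, t(12) = 45, t(13) = 33, t(14) = 17, t(15) = 15, t(16) = 51, t(17) = 41, t(18) = 47, t(19) = 55, t(20) = 27, t(21) = 9, t(22) = 43, t(23) = 11, t(24) = 7, t(25) = 21, t(26) = 1, t(27) = 13, t(28) = 29, t(29) = 31.
Since t(29) = t(1) = 31, the sequence is periodic with period 28.
(259 - 1) mod 28 = 6, so t(259) = t(7) = 37.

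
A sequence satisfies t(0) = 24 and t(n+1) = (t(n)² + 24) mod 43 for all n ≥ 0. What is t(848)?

Computing terms: t(0) = 24,  t(1) = 41,  t(2) = 28,  t(3) = 34,  t(4) = 19,  t(5) = 41.
Since t(5) = t(1) = 41, the sequence is eventually periodic: after a pre-period of length 1 it cycles with period 4.
For n ≥ 1, t(n) depends only on (n - 1) mod 4. (848 - 1) mod 4 = 3, so t(848) = t(4) = 19.

19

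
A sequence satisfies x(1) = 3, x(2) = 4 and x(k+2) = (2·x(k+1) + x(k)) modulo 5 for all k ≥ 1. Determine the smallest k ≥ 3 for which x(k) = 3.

x(1) = 3; x(2) = 4; x(3) = 1; x(4) = 1; x(5) = 3; x(6) = 2; x(7) = 2; x(8) = 1; x(9) = 4; x(10) = 4; x(11) = 2; x(12) = 3; x(13) = 3; x(14) = 4.
Since (x(13), x(14)) = (x(1), x(2)) = (3, 4) (two consecutive terms determine the rest), the sequence is periodic with period 12.
The value 3 first appears (with k ≥ 3) at x(5).

5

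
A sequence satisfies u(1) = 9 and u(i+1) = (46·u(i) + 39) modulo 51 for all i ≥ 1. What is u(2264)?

We have u(1) = 9, u(2) = 45, u(3) = 18, u(4) = 0, u(5) = 39, u(6) = 48, u(7) = 3, u(8) = 24, u(9) = 21, u(10) = 36, u(11) = 12, u(12) = 30, u(13) = 42, u(14) = 33, u(15) = 27, u(16) = 6, u(17) = 9.
Since u(17) = u(1) = 9, the sequence is periodic with period 16.
(2264 - 1) mod 16 = 7, so u(2264) = u(8) = 24.

24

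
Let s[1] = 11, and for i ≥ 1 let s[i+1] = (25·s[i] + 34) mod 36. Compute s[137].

3

We have s[1] = 11, s[2] = 21, s[3] = 19, s[4] = 5, s[5] = 15, s[6] = 13, s[7] = 35, s[8] = 9, s[9] = 7, s[10] = 29, s[11] = 3, s[12] = 1, s[13] = 23, s[14] = 33, s[15] = 31, s[16] = 17, s[17] = 27, s[18] = 25, s[19] = 11.
The sequence repeats with period 18.
So s[137] = s[1 + ((137-1) mod 18)] = s[11] = 3.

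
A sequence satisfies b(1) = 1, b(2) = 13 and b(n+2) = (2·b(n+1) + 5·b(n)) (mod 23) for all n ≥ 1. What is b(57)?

We have b(1) = 1; b(2) = 13; b(3) = 8; b(4) = 12; b(5) = 18; b(6) = 4; b(7) = 6; b(8) = 9; b(9) = 2; b(10) = 3; b(11) = 16; b(12) = 1; b(13) = 13.
The sequence repeats with period 11.
(57 - 1) mod 11 = 1, so b(57) = b(2) = 13.

13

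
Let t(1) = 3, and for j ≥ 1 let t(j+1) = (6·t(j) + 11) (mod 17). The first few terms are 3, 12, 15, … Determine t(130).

12

Listing terms: t(1) = 3, t(2) = 12, t(3) = 15, t(4) = 16, t(5) = 5, t(6) = 7, t(7) = 2, t(8) = 6, t(9) = 13, t(10) = 4, t(11) = 1, t(12) = 0, t(13) = 11, t(14) = 9, t(15) = 14, t(16) = 10, t(17) = 3.
Since t(17) = t(1) = 3, the sequence is periodic with period 16.
(130 - 1) mod 16 = 1, so t(130) = t(2) = 12.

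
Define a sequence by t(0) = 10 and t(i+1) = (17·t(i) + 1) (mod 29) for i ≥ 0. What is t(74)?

Listing terms: t(0) = 10,  t(1) = 26,  t(2) = 8,  t(3) = 21,  t(4) = 10.
The sequence repeats with period 4.
So t(74) = t(0 + ((74-0) mod 4)) = t(2) = 8.

8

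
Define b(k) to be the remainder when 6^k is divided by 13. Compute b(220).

9

Computing terms: b(1) = 6, b(2) = 10, b(3) = 8, b(4) = 9, b(5) = 2, b(6) = 12, b(7) = 7, b(8) = 3, b(9) = 5, b(10) = 4, b(11) = 11, b(12) = 1, b(13) = 6.
Since b(13) = b(1) = 6, the sequence is periodic with period 12.
So b(220) = b(1 + ((220-1) mod 12)) = b(4) = 9.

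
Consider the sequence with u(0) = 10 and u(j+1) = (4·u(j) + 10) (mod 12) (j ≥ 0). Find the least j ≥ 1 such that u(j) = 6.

u(0) = 10, u(1) = 2, u(2) = 6, u(3) = 10.
The sequence repeats with period 3.
The value 6 first appears (with j ≥ 1) at u(2).

2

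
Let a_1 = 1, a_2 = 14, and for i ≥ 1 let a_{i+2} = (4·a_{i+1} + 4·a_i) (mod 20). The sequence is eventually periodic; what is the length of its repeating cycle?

We have a_1 = 1; a_2 = 14; a_3 = 0; a_4 = 16; a_5 = 4; a_6 = 0; a_7 = 16.
Since (a_6, a_7) = (a_3, a_4) = (0, 16) (two consecutive terms determine the rest), the sequence is eventually periodic: after a pre-period of length 2 it cycles with period 3.

3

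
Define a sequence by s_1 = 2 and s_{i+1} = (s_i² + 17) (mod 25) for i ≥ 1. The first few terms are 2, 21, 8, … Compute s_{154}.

21

s_1 = 2, s_2 = 21, s_3 = 8, s_4 = 6, s_5 = 3, s_6 = 1, s_7 = 18, s_8 = 16, s_9 = 23, s_{10} = 21.
Since s_{10} = s_2 = 21, the sequence is eventually periodic: after a pre-period of length 1 it cycles with period 8.
For i ≥ 2, s_i depends only on (i - 2) mod 8. (154 - 2) mod 8 = 0, so s_{154} = s_2 = 21.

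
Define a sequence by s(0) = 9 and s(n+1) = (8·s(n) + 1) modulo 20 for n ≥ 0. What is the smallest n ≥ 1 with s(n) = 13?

s(0) = 9; s(1) = 13; s(2) = 5; s(3) = 1; s(4) = 9.
Since s(4) = s(0) = 9, the sequence is periodic with period 4.
The value 13 first appears (with n ≥ 1) at s(1).

1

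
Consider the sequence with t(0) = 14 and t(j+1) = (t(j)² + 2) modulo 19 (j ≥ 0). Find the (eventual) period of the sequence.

t(0) = 14,  t(1) = 8,  t(2) = 9,  t(3) = 7,  t(4) = 13,  t(5) = 0,  t(6) = 2,  t(7) = 6,  t(8) = 0.
Since t(8) = t(5) = 0, the sequence is eventually periodic: after a pre-period of length 5 it cycles with period 3.

3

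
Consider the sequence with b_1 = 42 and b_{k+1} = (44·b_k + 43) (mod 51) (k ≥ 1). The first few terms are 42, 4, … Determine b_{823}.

12

Listing terms: b_1 = 42,  b_2 = 4,  b_3 = 15,  b_4 = 40,  b_5 = 18,  b_6 = 19,  b_7 = 12,  b_8 = 10,  b_9 = 24,  b_{10} = 28,  b_{11} = 0,  b_{12} = 43,  b_{13} = 48,  b_{14} = 13,  b_{15} = 3,  b_{16} = 22,  b_{17} = 42.
The sequence repeats with period 16.
So b_{823} = b_{1 + ((823-1) mod 16)} = b_7 = 12.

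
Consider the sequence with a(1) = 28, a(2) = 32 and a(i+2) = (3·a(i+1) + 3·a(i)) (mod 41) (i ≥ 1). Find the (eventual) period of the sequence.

40

a(1) = 28, a(2) = 32, a(3) = 16, a(4) = 21, a(5) = 29, a(6) = 27, a(7) = 4, a(8) = 11, a(9) = 4, a(10) = 4, a(11) = 24, a(12) = 2, a(13) = 37, a(14) = 35, a(15) = 11, a(16) = 15, a(17) = 37, a(18) = 33, a(19) = 5, a(20) = 32, a(21) = 29, a(22) = 19, a(23) = 21, a(24) = 38, a(25) = 13, a(26) = 30, a(27) = 6, a(28) = 26, a(29) = 14, a(30) = 38, a(31) = 33, a(32) = 8, a(33) = 0, a(34) = 24, a(35) = 31, a(36) = 1, a(37) = 14, a(38) = 4, a(39) = 13, a(40) = 10, a(41) = 28, a(42) = 32.
Since (a(41), a(42)) = (a(1), a(2)) = (28, 32) (two consecutive terms determine the rest), the sequence is periodic with period 40.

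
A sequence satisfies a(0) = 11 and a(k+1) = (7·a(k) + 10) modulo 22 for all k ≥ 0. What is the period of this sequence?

10

Listing terms: a(0) = 11; a(1) = 21; a(2) = 3; a(3) = 9; a(4) = 7; a(5) = 15; a(6) = 5; a(7) = 1; a(8) = 17; a(9) = 19; a(10) = 11.
Since a(10) = a(0) = 11, the sequence is periodic with period 10.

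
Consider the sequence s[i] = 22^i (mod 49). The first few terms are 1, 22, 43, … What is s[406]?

1

We have s[0] = 1; s[1] = 22; s[2] = 43; s[3] = 15; s[4] = 36; s[5] = 8; s[6] = 29; s[7] = 1.
Since s[7] = s[0] = 1, the sequence is periodic with period 7.
(406 - 0) mod 7 = 0, so s[406] = s[0] = 1.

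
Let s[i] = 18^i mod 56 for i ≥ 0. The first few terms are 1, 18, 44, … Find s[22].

32

s[0] = 1,  s[1] = 18,  s[2] = 44,  s[3] = 8,  s[4] = 32,  s[5] = 16,  s[6] = 8.
Since s[6] = s[3] = 8, the sequence is eventually periodic: after a pre-period of length 3 it cycles with period 3.
For i ≥ 3, s[i] depends only on (i - 3) mod 3. (22 - 3) mod 3 = 1, so s[22] = s[4] = 32.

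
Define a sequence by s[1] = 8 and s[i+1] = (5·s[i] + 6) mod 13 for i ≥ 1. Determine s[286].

s[1] = 8; s[2] = 7; s[3] = 2; s[4] = 3; s[5] = 8.
Since s[5] = s[1] = 8, the sequence is periodic with period 4.
So s[286] = s[1 + ((286-1) mod 4)] = s[2] = 7.

7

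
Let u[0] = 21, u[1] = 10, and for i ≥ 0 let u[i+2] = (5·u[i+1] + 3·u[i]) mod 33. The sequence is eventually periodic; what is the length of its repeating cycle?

10

u[0] = 21,  u[1] = 10,  u[2] = 14,  u[3] = 1,  u[4] = 14,  u[5] = 7,  u[6] = 11,  u[7] = 10,  u[8] = 17,  u[9] = 16,  u[10] = 32,  u[11] = 10,  u[12] = 14.
Since (u[11], u[12]) = (u[1], u[2]) = (10, 14) (two consecutive terms determine the rest), the sequence is eventually periodic: after a pre-period of length 1 it cycles with period 10.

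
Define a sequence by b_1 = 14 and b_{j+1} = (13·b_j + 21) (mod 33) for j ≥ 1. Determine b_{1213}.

We have b_1 = 14, b_2 = 5, b_3 = 20, b_4 = 17, b_5 = 11, b_6 = 32, b_7 = 8, b_8 = 26, b_9 = 29, b_{10} = 2, b_{11} = 14.
Since b_{11} = b_1 = 14, the sequence is periodic with period 10.
(1213 - 1) mod 10 = 2, so b_{1213} = b_3 = 20.

20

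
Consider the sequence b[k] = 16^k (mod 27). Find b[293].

Listing terms: b[1] = 16; b[2] = 13; b[3] = 19; b[4] = 7; b[5] = 4; b[6] = 10; b[7] = 25; b[8] = 22; b[9] = 1; b[10] = 16.
Since b[10] = b[1] = 16, the sequence is periodic with period 9.
So b[293] = b[1 + ((293-1) mod 9)] = b[5] = 4.

4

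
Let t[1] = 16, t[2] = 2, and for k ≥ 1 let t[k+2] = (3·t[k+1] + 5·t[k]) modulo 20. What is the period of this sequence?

12

t[1] = 16,  t[2] = 2,  t[3] = 6,  t[4] = 8,  t[5] = 14,  t[6] = 2,  t[7] = 16,  t[8] = 18,  t[9] = 14,  t[10] = 12,  t[11] = 6,  t[12] = 18,  t[13] = 4,  t[14] = 2,  t[15] = 6.
Since (t[14], t[15]) = (t[2], t[3]) = (2, 6) (two consecutive terms determine the rest), the sequence is eventually periodic: after a pre-period of length 1 it cycles with period 12.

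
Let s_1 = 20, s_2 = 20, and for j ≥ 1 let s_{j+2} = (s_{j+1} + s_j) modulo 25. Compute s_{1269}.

5

Listing terms: s_1 = 20; s_2 = 20; s_3 = 15; s_4 = 10; s_5 = 0; s_6 = 10; s_7 = 10; s_8 = 20; s_9 = 5; s_{10} = 0; s_{11} = 5; s_{12} = 5; s_{13} = 10; s_{14} = 15; s_{15} = 0; s_{16} = 15; s_{17} = 15; s_{18} = 5; s_{19} = 20; s_{20} = 0; s_{21} = 20; s_{22} = 20.
The sequence repeats with period 20.
(1269 - 1) mod 20 = 8, so s_{1269} = s_9 = 5.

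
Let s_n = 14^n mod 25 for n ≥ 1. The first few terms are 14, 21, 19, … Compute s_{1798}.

6

s_1 = 14,  s_2 = 21,  s_3 = 19,  s_4 = 16,  s_5 = 24,  s_6 = 11,  s_7 = 4,  s_8 = 6,  s_9 = 9,  s_{10} = 1,  s_{11} = 14.
Since s_{11} = s_1 = 14, the sequence is periodic with period 10.
So s_{1798} = s_{1 + ((1798-1) mod 10)} = s_8 = 6.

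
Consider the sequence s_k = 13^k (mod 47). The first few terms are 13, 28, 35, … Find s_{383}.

We have s_1 = 13, s_2 = 28, s_3 = 35, s_4 = 32, s_5 = 40, s_6 = 3, s_7 = 39, s_8 = 37, s_9 = 11, s_{10} = 2, s_{11} = 26, s_{12} = 9, s_{13} = 23, s_{14} = 17, s_{15} = 33, s_{16} = 6, s_{17} = 31, s_{18} = 27, s_{19} = 22, s_{20} = 4, s_{21} = 5, s_{22} = 18, s_{23} = 46, s_{24} = 34, s_{25} = 19, s_{26} = 12, s_{27} = 15, s_{28} = 7, s_{29} = 44, s_{30} = 8, s_{31} = 10, s_{32} = 36, s_{33} = 45, s_{34} = 21, s_{35} = 38, s_{36} = 24, s_{37} = 30, s_{38} = 14, s_{39} = 41, s_{40} = 16, s_{41} = 20, s_{42} = 25, s_{43} = 43, s_{44} = 42, s_{45} = 29, s_{46} = 1, s_{47} = 13.
The sequence repeats with period 46.
So s_{383} = s_{1 + ((383-1) mod 46)} = s_{15} = 33.

33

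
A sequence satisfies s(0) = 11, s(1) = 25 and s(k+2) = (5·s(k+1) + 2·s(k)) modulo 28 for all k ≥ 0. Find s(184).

19

s(0) = 11; s(1) = 25; s(2) = 7; s(3) = 1; s(4) = 19; s(5) = 13; s(6) = 19; s(7) = 9; s(8) = 27; s(9) = 13; s(10) = 7; s(11) = 5; s(12) = 11; s(13) = 9; s(14) = 11; s(15) = 17; s(16) = 23; s(17) = 9; s(18) = 7; s(19) = 25; s(20) = 27; s(21) = 17; s(22) = 27; s(23) = 1; s(24) = 3; s(25) = 17; s(26) = 7; s(27) = 13; s(28) = 23; s(29) = 1; s(30) = 23; s(31) = 5; s(32) = 15; s(33) = 1; s(34) = 7; s(35) = 9; s(36) = 3; s(37) = 5; s(38) = 3; s(39) = 25; s(40) = 19; s(41) = 5; s(42) = 7; s(43) = 17; s(44) = 15; s(45) = 25; s(46) = 15; s(47) = 13; s(48) = 11; s(49) = 25.
The sequence repeats with period 48.
(184 - 0) mod 48 = 40, so s(184) = s(40) = 19.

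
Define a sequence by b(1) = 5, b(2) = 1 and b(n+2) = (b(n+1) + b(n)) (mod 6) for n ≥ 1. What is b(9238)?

5

We have b(1) = 5, b(2) = 1, b(3) = 0, b(4) = 1, b(5) = 1, b(6) = 2, b(7) = 3, b(8) = 5, b(9) = 2, b(10) = 1, b(11) = 3, b(12) = 4, b(13) = 1, b(14) = 5, b(15) = 0, b(16) = 5, b(17) = 5, b(18) = 4, b(19) = 3, b(20) = 1, b(21) = 4, b(22) = 5, b(23) = 3, b(24) = 2, b(25) = 5, b(26) = 1.
The sequence repeats with period 24.
So b(9238) = b(1 + ((9238-1) mod 24)) = b(22) = 5.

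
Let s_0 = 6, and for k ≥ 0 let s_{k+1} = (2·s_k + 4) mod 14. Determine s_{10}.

Computing terms: s_0 = 6, s_1 = 2, s_2 = 8, s_3 = 6.
The sequence repeats with period 3.
(10 - 0) mod 3 = 1, so s_{10} = s_1 = 2.

2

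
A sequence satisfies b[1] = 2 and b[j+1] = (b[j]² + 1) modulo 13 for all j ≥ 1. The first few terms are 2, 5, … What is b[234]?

5

Computing terms: b[1] = 2, b[2] = 5, b[3] = 0, b[4] = 1, b[5] = 2.
The sequence repeats with period 4.
(234 - 1) mod 4 = 1, so b[234] = b[2] = 5.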